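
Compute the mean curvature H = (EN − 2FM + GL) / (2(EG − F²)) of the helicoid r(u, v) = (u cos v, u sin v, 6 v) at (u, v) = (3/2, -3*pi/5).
H = 0

With E = 1, F = 0, G = u^2 + 36, L = 0, M = -6/sqrt(u^2 + 36), N = 0, assemble
  H = (EN − 2FM + GL) / (2(EG − F²)) = 0.
At (u, v) = (3/2, -3*pi/5): H = 0.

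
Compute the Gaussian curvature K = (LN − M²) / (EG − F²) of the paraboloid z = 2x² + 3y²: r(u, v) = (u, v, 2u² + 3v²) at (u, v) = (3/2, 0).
K = 24/1369

Coefficients of the first fundamental form: E = 16*u^2 + 1, F = 24*u*v, G = 36*v^2 + 1.
Coefficients of the second fundamental form: L = 4/sqrt(16*u^2 + 36*v^2 + 1), M = 0, N = 6/sqrt(16*u^2 + 36*v^2 + 1).
Assemble K = (LN − M²)/(EG − F²) = 24/(256*u^4 + 1152*u^2*v^2 + 32*u^2 + 1296*v^4 + 72*v^2 + 1). At (u, v) = (3/2, 0): K = 24/1369.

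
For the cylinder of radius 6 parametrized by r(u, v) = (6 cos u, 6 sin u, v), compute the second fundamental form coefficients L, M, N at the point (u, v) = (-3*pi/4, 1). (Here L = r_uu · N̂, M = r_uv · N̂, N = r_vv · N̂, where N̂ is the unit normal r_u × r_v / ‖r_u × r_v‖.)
L = -6;  M = 0;  N = 0

Compute the unit normal N̂(u, v) = (cos(u), sin(u), 0), and the second partials r_uu, r_uv, r_vv. Take dot products:
  L(u, v) = r_uu · N̂ = -6,
  M(u, v) = r_uv · N̂ = 0,
  N(u, v) = r_vv · N̂ = 0.
Evaluating at (u, v) = (-3*pi/4, 1):
  L = -6, M = 0, N = 0.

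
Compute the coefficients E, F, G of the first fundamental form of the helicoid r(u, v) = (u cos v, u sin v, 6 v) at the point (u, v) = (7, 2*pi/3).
E = 1;  F = 0;  G = 85

Partials: r_u = (cos(v), sin(v), 0), r_v = (-u*sin(v), u*cos(v), 6). As functions of (u, v):
  E = r_u · r_u = 1,
  F = r_u · r_v = 0,
  G = r_v · r_v = u^2 + 36.
Evaluating at (u, v) = (7, 2*pi/3): E = 1, F = 0, G = 85.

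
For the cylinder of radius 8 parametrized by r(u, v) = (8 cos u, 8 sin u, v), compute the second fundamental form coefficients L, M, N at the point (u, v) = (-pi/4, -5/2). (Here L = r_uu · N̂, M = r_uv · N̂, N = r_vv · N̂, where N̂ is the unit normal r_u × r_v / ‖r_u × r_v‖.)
L = -8;  M = 0;  N = 0

Compute the unit normal N̂(u, v) = (cos(u), sin(u), 0), and the second partials r_uu, r_uv, r_vv. Take dot products:
  L(u, v) = r_uu · N̂ = -8,
  M(u, v) = r_uv · N̂ = 0,
  N(u, v) = r_vv · N̂ = 0.
Evaluating at (u, v) = (-pi/4, -5/2):
  L = -8, M = 0, N = 0.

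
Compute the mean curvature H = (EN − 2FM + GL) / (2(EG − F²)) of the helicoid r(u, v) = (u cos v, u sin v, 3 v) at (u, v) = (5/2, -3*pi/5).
H = 0

With E = 1, F = 0, G = u^2 + 9, L = 0, M = -3/sqrt(u^2 + 9), N = 0, assemble
  H = (EN − 2FM + GL) / (2(EG − F²)) = 0.
At (u, v) = (5/2, -3*pi/5): H = 0.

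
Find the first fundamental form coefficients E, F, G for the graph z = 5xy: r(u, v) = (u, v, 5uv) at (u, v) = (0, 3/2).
E = 229/4;  F = 0;  G = 1

Partials: r_u = (1, 0, 5*v), r_v = (0, 1, 5*u). As functions of (u, v):
  E = r_u · r_u = 25*v^2 + 1,
  F = r_u · r_v = 25*u*v,
  G = r_v · r_v = 25*u^2 + 1.
Evaluating at (u, v) = (0, 3/2): E = 229/4, F = 0, G = 1.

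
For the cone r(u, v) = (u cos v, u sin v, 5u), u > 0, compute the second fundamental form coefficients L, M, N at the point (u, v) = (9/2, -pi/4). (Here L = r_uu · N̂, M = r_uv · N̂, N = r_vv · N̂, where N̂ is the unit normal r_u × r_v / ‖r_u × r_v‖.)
L = 0;  M = 0;  N = 45*sqrt(26)/52

Compute the unit normal N̂(u, v) = (-5*sqrt(26)*u*cos(v)/(26*Abs(u)), -5*sqrt(26)*u*sin(v)/(26*Abs(u)), sqrt(26)*u/(26*Abs(u))), and the second partials r_uu, r_uv, r_vv. Take dot products:
  L(u, v) = r_uu · N̂ = 0,
  M(u, v) = r_uv · N̂ = 0,
  N(u, v) = r_vv · N̂ = 5*sqrt(26)*u^2/(26*Abs(u)).
Evaluating at (u, v) = (9/2, -pi/4):
  L = 0, M = 0, N = 45*sqrt(26)/52.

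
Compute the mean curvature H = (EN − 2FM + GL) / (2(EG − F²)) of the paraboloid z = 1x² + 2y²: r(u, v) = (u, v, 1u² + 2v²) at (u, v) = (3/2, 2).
H = 85*sqrt(74)/5476

With E = 4*u^2 + 1, F = 8*u*v, G = 16*v^2 + 1, L = 2/sqrt(4*u^2 + 16*v^2 + 1), M = 0, N = 4/sqrt(4*u^2 + 16*v^2 + 1), assemble
  H = (EN − 2FM + GL) / (2(EG − F²)) = (8*u^2 + 16*v^2 + 3)/(4*u^2 + 16*v^2 + 1)^(3/2).
At (u, v) = (3/2, 2): H = 85*sqrt(74)/5476.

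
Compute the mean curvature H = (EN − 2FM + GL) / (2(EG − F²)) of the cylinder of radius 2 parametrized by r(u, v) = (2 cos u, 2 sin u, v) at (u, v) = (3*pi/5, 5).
H = -1/4

With E = 4, F = 0, G = 1, L = -2, M = 0, N = 0, assemble
  H = (EN − 2FM + GL) / (2(EG − F²)) = -1/4.
At (u, v) = (3*pi/5, 5): H = -1/4.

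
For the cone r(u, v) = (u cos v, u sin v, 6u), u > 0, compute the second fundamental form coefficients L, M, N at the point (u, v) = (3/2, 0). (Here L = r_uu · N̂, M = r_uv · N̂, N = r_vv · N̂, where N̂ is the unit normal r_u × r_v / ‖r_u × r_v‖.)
L = 0;  M = 0;  N = 9*sqrt(37)/37

Compute the unit normal N̂(u, v) = (-6*sqrt(37)*u*cos(v)/(37*Abs(u)), -6*sqrt(37)*u*sin(v)/(37*Abs(u)), sqrt(37)*u/(37*Abs(u))), and the second partials r_uu, r_uv, r_vv. Take dot products:
  L(u, v) = r_uu · N̂ = 0,
  M(u, v) = r_uv · N̂ = 0,
  N(u, v) = r_vv · N̂ = 6*sqrt(37)*u^2/(37*Abs(u)).
Evaluating at (u, v) = (3/2, 0):
  L = 0, M = 0, N = 9*sqrt(37)/37.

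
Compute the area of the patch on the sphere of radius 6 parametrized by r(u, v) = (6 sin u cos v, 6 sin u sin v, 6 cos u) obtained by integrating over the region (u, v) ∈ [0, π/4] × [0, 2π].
Area = 36*pi*(2 - sqrt(2))

Area = ∫∫ √(EG − F²) du dv with √(EG − F²) = 36*Abs(sin(u)). Integrating over [0, π/4] × [0, 2π] gives 36*pi*(2 - sqrt(2)).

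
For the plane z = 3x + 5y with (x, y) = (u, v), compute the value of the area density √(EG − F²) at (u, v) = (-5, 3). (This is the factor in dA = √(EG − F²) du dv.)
√(EG − F²)|_{(-5, 3)} = sqrt(35)

E = 10, F = 15, G = 26, so EG − F² = 35. Taking the positive square root: √(EG − F²) = sqrt(35). At (u, v) = (-5, 3): sqrt(35).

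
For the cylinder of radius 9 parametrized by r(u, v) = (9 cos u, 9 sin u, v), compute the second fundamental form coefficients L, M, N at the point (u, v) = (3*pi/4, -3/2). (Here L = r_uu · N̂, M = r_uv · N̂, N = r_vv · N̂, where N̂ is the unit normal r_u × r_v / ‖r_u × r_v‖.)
L = -9;  M = 0;  N = 0

Compute the unit normal N̂(u, v) = (cos(u), sin(u), 0), and the second partials r_uu, r_uv, r_vv. Take dot products:
  L(u, v) = r_uu · N̂ = -9,
  M(u, v) = r_uv · N̂ = 0,
  N(u, v) = r_vv · N̂ = 0.
Evaluating at (u, v) = (3*pi/4, -3/2):
  L = -9, M = 0, N = 0.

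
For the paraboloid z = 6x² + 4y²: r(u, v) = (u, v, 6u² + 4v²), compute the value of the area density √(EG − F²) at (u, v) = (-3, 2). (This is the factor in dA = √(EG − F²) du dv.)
√(EG − F²)|_{(-3, 2)} = sqrt(1553)

E = 144*u^2 + 1, F = 96*u*v, G = 64*v^2 + 1, so EG − F² = 144*u^2 + 64*v^2 + 1. Taking the positive square root: √(EG − F²) = sqrt(144*u^2 + 64*v^2 + 1). At (u, v) = (-3, 2): sqrt(1553).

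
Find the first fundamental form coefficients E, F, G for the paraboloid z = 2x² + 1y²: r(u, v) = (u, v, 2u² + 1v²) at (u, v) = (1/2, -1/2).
E = 5;  F = -2;  G = 2

Partials: r_u = (1, 0, 4*u), r_v = (0, 1, 2*v). As functions of (u, v):
  E = r_u · r_u = 16*u^2 + 1,
  F = r_u · r_v = 8*u*v,
  G = r_v · r_v = 4*v^2 + 1.
Evaluating at (u, v) = (1/2, -1/2): E = 5, F = -2, G = 2.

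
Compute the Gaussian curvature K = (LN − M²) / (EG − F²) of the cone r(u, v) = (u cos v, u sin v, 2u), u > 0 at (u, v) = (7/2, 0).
K = 0

Coefficients of the first fundamental form: E = 5, F = 0, G = u^2.
Coefficients of the second fundamental form: L = 0, M = 0, N = 2*sqrt(5)*u^2/(5*Abs(u)).
Assemble K = (LN − M²)/(EG − F²) = 0. At (u, v) = (7/2, 0): K = 0.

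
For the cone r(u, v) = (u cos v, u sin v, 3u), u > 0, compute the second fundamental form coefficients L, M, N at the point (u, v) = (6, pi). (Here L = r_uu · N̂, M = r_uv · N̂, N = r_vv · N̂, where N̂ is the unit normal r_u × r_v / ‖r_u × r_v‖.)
L = 0;  M = 0;  N = 9*sqrt(10)/5

Compute the unit normal N̂(u, v) = (-3*sqrt(10)*u*cos(v)/(10*Abs(u)), -3*sqrt(10)*u*sin(v)/(10*Abs(u)), sqrt(10)*u/(10*Abs(u))), and the second partials r_uu, r_uv, r_vv. Take dot products:
  L(u, v) = r_uu · N̂ = 0,
  M(u, v) = r_uv · N̂ = 0,
  N(u, v) = r_vv · N̂ = 3*sqrt(10)*u^2/(10*Abs(u)).
Evaluating at (u, v) = (6, pi):
  L = 0, M = 0, N = 9*sqrt(10)/5.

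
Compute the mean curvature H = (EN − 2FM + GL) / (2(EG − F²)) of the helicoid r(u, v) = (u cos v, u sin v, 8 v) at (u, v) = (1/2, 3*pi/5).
H = 0

With E = 1, F = 0, G = u^2 + 64, L = 0, M = -8/sqrt(u^2 + 64), N = 0, assemble
  H = (EN − 2FM + GL) / (2(EG − F²)) = 0.
At (u, v) = (1/2, 3*pi/5): H = 0.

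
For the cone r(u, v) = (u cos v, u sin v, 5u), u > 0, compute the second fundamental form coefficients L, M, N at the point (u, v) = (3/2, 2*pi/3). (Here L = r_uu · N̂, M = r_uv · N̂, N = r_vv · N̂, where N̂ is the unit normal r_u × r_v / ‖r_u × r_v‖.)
L = 0;  M = 0;  N = 15*sqrt(26)/52

Compute the unit normal N̂(u, v) = (-5*sqrt(26)*u*cos(v)/(26*Abs(u)), -5*sqrt(26)*u*sin(v)/(26*Abs(u)), sqrt(26)*u/(26*Abs(u))), and the second partials r_uu, r_uv, r_vv. Take dot products:
  L(u, v) = r_uu · N̂ = 0,
  M(u, v) = r_uv · N̂ = 0,
  N(u, v) = r_vv · N̂ = 5*sqrt(26)*u^2/(26*Abs(u)).
Evaluating at (u, v) = (3/2, 2*pi/3):
  L = 0, M = 0, N = 15*sqrt(26)/52.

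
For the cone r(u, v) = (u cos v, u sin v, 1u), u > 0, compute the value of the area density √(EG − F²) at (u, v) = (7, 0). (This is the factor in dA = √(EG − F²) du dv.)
√(EG − F²)|_{(7, 0)} = 7*sqrt(2)

E = 2, F = 0, G = u^2, so EG − F² = 2*u^2. Taking the positive square root: √(EG − F²) = sqrt(2)*Abs(u). At (u, v) = (7, 0): 7*sqrt(2).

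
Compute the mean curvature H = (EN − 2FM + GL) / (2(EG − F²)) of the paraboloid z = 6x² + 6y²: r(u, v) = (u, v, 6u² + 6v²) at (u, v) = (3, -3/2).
H = 9732*sqrt(1621)/2627641

With E = 144*u^2 + 1, F = 144*u*v, G = 144*v^2 + 1, L = 12/sqrt(144*u^2 + 144*v^2 + 1), M = 0, N = 12/sqrt(144*u^2 + 144*v^2 + 1), assemble
  H = (EN − 2FM + GL) / (2(EG − F²)) = 12*(72*u^2 + 72*v^2 + 1)/(144*u^2 + 144*v^2 + 1)^(3/2).
At (u, v) = (3, -3/2): H = 9732*sqrt(1621)/2627641.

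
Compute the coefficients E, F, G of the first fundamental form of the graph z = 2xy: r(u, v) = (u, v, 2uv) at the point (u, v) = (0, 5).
E = 101;  F = 0;  G = 1

Partials: r_u = (1, 0, 2*v), r_v = (0, 1, 2*u). As functions of (u, v):
  E = r_u · r_u = 4*v^2 + 1,
  F = r_u · r_v = 4*u*v,
  G = r_v · r_v = 4*u^2 + 1.
Evaluating at (u, v) = (0, 5): E = 101, F = 0, G = 1.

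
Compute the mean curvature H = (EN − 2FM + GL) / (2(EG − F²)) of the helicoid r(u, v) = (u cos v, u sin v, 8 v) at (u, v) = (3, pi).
H = 0

With E = 1, F = 0, G = u^2 + 64, L = 0, M = -8/sqrt(u^2 + 64), N = 0, assemble
  H = (EN − 2FM + GL) / (2(EG − F²)) = 0.
At (u, v) = (3, pi): H = 0.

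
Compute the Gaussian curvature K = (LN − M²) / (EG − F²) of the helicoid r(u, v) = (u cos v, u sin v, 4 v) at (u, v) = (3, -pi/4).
K = -16/625

Coefficients of the first fundamental form: E = 1, F = 0, G = u^2 + 16.
Coefficients of the second fundamental form: L = 0, M = -4/sqrt(u^2 + 16), N = 0.
Assemble K = (LN − M²)/(EG − F²) = -16/(u^2 + 16)^2. At (u, v) = (3, -pi/4): K = -16/625.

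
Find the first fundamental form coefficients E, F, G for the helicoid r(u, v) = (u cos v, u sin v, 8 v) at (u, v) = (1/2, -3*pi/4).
E = 1;  F = 0;  G = 257/4

Partials: r_u = (cos(v), sin(v), 0), r_v = (-u*sin(v), u*cos(v), 8). As functions of (u, v):
  E = r_u · r_u = 1,
  F = r_u · r_v = 0,
  G = r_v · r_v = u^2 + 64.
Evaluating at (u, v) = (1/2, -3*pi/4): E = 1, F = 0, G = 257/4.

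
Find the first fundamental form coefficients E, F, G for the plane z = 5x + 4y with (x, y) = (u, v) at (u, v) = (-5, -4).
E = 26;  F = 20;  G = 17

Partials: r_u = (1, 0, 5), r_v = (0, 1, 4). As functions of (u, v):
  E = r_u · r_u = 26,
  F = r_u · r_v = 20,
  G = r_v · r_v = 17.
Evaluating at (u, v) = (-5, -4): E = 26, F = 20, G = 17.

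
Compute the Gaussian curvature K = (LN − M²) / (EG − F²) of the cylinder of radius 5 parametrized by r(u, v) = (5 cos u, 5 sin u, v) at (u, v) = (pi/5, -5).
K = 0

Coefficients of the first fundamental form: E = 25, F = 0, G = 1.
Coefficients of the second fundamental form: L = -5, M = 0, N = 0.
Assemble K = (LN − M²)/(EG − F²) = 0. At (u, v) = (pi/5, -5): K = 0.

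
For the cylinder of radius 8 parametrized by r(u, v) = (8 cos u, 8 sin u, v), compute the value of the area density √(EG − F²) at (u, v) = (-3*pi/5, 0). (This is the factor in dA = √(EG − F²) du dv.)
√(EG − F²)|_{(-3*pi/5, 0)} = 8

E = 64, F = 0, G = 1, so EG − F² = 64. Taking the positive square root: √(EG − F²) = 8. At (u, v) = (-3*pi/5, 0): 8.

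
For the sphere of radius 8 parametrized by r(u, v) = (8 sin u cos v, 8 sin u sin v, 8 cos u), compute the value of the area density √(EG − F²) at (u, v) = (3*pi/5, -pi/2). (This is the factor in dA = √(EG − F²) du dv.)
√(EG − F²)|_{(3*pi/5, -pi/2)} = 16*sqrt(2*sqrt(5) + 10)

E = 64, F = 0, G = 64*sin(u)^2, so EG − F² = 4096*sin(u)^2. Taking the positive square root: √(EG − F²) = 64*Abs(sin(u)). At (u, v) = (3*pi/5, -pi/2): 16*sqrt(2*sqrt(5) + 10).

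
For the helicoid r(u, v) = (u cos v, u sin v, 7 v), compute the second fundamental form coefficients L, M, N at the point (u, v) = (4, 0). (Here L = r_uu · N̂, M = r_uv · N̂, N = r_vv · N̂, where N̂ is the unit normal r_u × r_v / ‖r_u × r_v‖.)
L = 0;  M = -7*sqrt(65)/65;  N = 0

Compute the unit normal N̂(u, v) = (7*sin(v)/sqrt(u^2 + 49), -7*cos(v)/sqrt(u^2 + 49), u/sqrt(u^2 + 49)), and the second partials r_uu, r_uv, r_vv. Take dot products:
  L(u, v) = r_uu · N̂ = 0,
  M(u, v) = r_uv · N̂ = -7/sqrt(u^2 + 49),
  N(u, v) = r_vv · N̂ = 0.
Evaluating at (u, v) = (4, 0):
  L = 0, M = -7*sqrt(65)/65, N = 0.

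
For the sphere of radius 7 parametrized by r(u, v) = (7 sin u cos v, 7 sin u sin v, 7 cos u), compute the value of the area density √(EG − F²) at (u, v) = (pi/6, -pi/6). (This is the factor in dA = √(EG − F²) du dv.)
√(EG − F²)|_{(pi/6, -pi/6)} = 49/2

E = 49, F = 0, G = 49*sin(u)^2, so EG − F² = 2401*sin(u)^2. Taking the positive square root: √(EG − F²) = 49*Abs(sin(u)). At (u, v) = (pi/6, -pi/6): 49/2.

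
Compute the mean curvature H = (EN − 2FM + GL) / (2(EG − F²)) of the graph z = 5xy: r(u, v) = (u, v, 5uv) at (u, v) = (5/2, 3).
H = -7500*sqrt(1529)/2337841

With E = 25*v^2 + 1, F = 25*u*v, G = 25*u^2 + 1, L = 0, M = 5/sqrt(25*u^2 + 25*v^2 + 1), N = 0, assemble
  H = (EN − 2FM + GL) / (2(EG − F²)) = -125*u*v/(25*u^2 + 25*v^2 + 1)^(3/2).
At (u, v) = (5/2, 3): H = -7500*sqrt(1529)/2337841.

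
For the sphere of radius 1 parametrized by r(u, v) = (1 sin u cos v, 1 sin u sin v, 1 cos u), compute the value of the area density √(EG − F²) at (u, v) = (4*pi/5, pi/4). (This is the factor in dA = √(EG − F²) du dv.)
√(EG − F²)|_{(4*pi/5, pi/4)} = sqrt(10 - 2*sqrt(5))/4

E = 1, F = 0, G = sin(u)^2, so EG − F² = sin(u)^2. Taking the positive square root: √(EG − F²) = Abs(sin(u)). At (u, v) = (4*pi/5, pi/4): sqrt(10 - 2*sqrt(5))/4.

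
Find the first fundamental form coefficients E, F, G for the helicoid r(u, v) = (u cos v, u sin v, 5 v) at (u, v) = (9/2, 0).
E = 1;  F = 0;  G = 181/4

Partials: r_u = (cos(v), sin(v), 0), r_v = (-u*sin(v), u*cos(v), 5). As functions of (u, v):
  E = r_u · r_u = 1,
  F = r_u · r_v = 0,
  G = r_v · r_v = u^2 + 25.
Evaluating at (u, v) = (9/2, 0): E = 1, F = 0, G = 181/4.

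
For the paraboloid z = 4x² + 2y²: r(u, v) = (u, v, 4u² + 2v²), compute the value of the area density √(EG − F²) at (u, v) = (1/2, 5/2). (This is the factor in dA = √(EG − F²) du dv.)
√(EG − F²)|_{(1/2, 5/2)} = 3*sqrt(13)

E = 64*u^2 + 1, F = 32*u*v, G = 16*v^2 + 1, so EG − F² = 64*u^2 + 16*v^2 + 1. Taking the positive square root: √(EG − F²) = sqrt(64*u^2 + 16*v^2 + 1). At (u, v) = (1/2, 5/2): 3*sqrt(13).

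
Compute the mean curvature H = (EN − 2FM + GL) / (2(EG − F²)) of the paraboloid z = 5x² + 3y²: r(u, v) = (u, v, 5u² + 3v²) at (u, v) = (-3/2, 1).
H = 863*sqrt(262)/68644

With E = 100*u^2 + 1, F = 60*u*v, G = 36*v^2 + 1, L = 10/sqrt(100*u^2 + 36*v^2 + 1), M = 0, N = 6/sqrt(100*u^2 + 36*v^2 + 1), assemble
  H = (EN − 2FM + GL) / (2(EG − F²)) = 4*(75*u^2 + 45*v^2 + 2)/(100*u^2 + 36*v^2 + 1)^(3/2).
At (u, v) = (-3/2, 1): H = 863*sqrt(262)/68644.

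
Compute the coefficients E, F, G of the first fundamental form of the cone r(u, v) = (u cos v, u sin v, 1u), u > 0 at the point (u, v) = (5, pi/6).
E = 2;  F = 0;  G = 25

Partials: r_u = (cos(v), sin(v), 1), r_v = (-u*sin(v), u*cos(v), 0). As functions of (u, v):
  E = r_u · r_u = 2,
  F = r_u · r_v = 0,
  G = r_v · r_v = u^2.
Evaluating at (u, v) = (5, pi/6): E = 2, F = 0, G = 25.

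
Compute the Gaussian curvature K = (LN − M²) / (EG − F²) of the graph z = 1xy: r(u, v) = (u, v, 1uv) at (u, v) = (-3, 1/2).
K = -16/1681

Coefficients of the first fundamental form: E = v^2 + 1, F = u*v, G = u^2 + 1.
Coefficients of the second fundamental form: L = 0, M = 1/sqrt(u^2 + v^2 + 1), N = 0.
Assemble K = (LN − M²)/(EG − F²) = 1/((u^2*v^2 - (u^2 + 1)*(v^2 + 1))*(u^2 + v^2 + 1)). At (u, v) = (-3, 1/2): K = -16/1681.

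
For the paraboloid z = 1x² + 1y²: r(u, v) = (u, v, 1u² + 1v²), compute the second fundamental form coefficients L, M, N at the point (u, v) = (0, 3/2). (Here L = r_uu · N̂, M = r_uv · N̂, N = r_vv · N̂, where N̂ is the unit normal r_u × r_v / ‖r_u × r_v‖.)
L = sqrt(10)/5;  M = 0;  N = sqrt(10)/5

Compute the unit normal N̂(u, v) = (-2*u/sqrt(4*u^2 + 4*v^2 + 1), -2*v/sqrt(4*u^2 + 4*v^2 + 1), 1/sqrt(4*u^2 + 4*v^2 + 1)), and the second partials r_uu, r_uv, r_vv. Take dot products:
  L(u, v) = r_uu · N̂ = 2/sqrt(4*u^2 + 4*v^2 + 1),
  M(u, v) = r_uv · N̂ = 0,
  N(u, v) = r_vv · N̂ = 2/sqrt(4*u^2 + 4*v^2 + 1).
Evaluating at (u, v) = (0, 3/2):
  L = sqrt(10)/5, M = 0, N = sqrt(10)/5.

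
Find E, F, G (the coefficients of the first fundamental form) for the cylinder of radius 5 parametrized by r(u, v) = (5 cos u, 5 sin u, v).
E = 25;  F = 0;  G = 1

Compute partials: r_u = (-5*sin(u), 5*cos(u), 0), r_v = (0, 0, 1). Then
  E = r_u · r_u = 25,
  F = r_u · r_v = 0,
  G = r_v · r_v = 1.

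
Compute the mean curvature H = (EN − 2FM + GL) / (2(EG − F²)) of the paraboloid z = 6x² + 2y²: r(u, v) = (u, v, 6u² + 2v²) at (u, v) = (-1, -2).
H = 680*sqrt(209)/43681

With E = 144*u^2 + 1, F = 48*u*v, G = 16*v^2 + 1, L = 12/sqrt(144*u^2 + 16*v^2 + 1), M = 0, N = 4/sqrt(144*u^2 + 16*v^2 + 1), assemble
  H = (EN − 2FM + GL) / (2(EG − F²)) = 8*(36*u^2 + 12*v^2 + 1)/(144*u^2 + 16*v^2 + 1)^(3/2).
At (u, v) = (-1, -2): H = 680*sqrt(209)/43681.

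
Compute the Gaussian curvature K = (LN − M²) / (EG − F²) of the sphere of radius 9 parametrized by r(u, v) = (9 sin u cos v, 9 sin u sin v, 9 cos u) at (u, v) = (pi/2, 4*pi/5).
K = 1/81

Coefficients of the first fundamental form: E = 81, F = 0, G = 81*sin(u)^2.
Coefficients of the second fundamental form: L = -9*sin(u)/Abs(sin(u)), M = 0, N = -9*sin(u)^3/Abs(sin(u)).
Assemble K = (LN − M²)/(EG − F²) = 1/81. At (u, v) = (pi/2, 4*pi/5): K = 1/81.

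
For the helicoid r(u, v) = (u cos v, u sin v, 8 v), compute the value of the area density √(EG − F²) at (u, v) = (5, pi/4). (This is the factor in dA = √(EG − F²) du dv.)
√(EG − F²)|_{(5, pi/4)} = sqrt(89)

E = 1, F = 0, G = u^2 + 64, so EG − F² = u^2 + 64. Taking the positive square root: √(EG − F²) = sqrt(u^2 + 64). At (u, v) = (5, pi/4): sqrt(89).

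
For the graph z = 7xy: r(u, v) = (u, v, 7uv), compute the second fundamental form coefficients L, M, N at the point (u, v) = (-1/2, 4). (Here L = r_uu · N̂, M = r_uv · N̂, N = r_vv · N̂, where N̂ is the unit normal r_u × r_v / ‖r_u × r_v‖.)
L = 0;  M = 14*sqrt(3189)/3189;  N = 0

Compute the unit normal N̂(u, v) = (-7*v/sqrt(49*u^2 + 49*v^2 + 1), -7*u/sqrt(49*u^2 + 49*v^2 + 1), 1/sqrt(49*u^2 + 49*v^2 + 1)), and the second partials r_uu, r_uv, r_vv. Take dot products:
  L(u, v) = r_uu · N̂ = 0,
  M(u, v) = r_uv · N̂ = 7/sqrt(49*u^2 + 49*v^2 + 1),
  N(u, v) = r_vv · N̂ = 0.
Evaluating at (u, v) = (-1/2, 4):
  L = 0, M = 14*sqrt(3189)/3189, N = 0.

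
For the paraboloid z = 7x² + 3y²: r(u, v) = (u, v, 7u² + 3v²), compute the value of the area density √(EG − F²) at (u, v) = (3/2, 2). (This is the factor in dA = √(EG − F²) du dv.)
√(EG − F²)|_{(3/2, 2)} = sqrt(586)

E = 196*u^2 + 1, F = 84*u*v, G = 36*v^2 + 1, so EG − F² = 196*u^2 + 36*v^2 + 1. Taking the positive square root: √(EG − F²) = sqrt(196*u^2 + 36*v^2 + 1). At (u, v) = (3/2, 2): sqrt(586).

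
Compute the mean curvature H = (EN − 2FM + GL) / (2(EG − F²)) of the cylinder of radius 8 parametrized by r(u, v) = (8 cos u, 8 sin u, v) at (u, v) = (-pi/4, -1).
H = -1/16

With E = 64, F = 0, G = 1, L = -8, M = 0, N = 0, assemble
  H = (EN − 2FM + GL) / (2(EG − F²)) = -1/16.
At (u, v) = (-pi/4, -1): H = -1/16.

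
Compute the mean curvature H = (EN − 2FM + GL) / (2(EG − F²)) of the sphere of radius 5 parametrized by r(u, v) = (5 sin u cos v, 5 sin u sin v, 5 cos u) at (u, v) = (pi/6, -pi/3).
H = -1/5

With E = 25, F = 0, G = 25*sin(u)^2, L = -5*sin(u)/Abs(sin(u)), M = 0, N = -5*sin(u)^3/Abs(sin(u)), assemble
  H = (EN − 2FM + GL) / (2(EG − F²)) = -sin(u)/(5*Abs(sin(u))).
At (u, v) = (pi/6, -pi/3): H = -1/5.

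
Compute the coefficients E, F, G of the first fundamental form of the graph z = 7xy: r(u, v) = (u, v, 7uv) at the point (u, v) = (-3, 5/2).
E = 1229/4;  F = -735/2;  G = 442

Partials: r_u = (1, 0, 7*v), r_v = (0, 1, 7*u). As functions of (u, v):
  E = r_u · r_u = 49*v^2 + 1,
  F = r_u · r_v = 49*u*v,
  G = r_v · r_v = 49*u^2 + 1.
Evaluating at (u, v) = (-3, 5/2): E = 1229/4, F = -735/2, G = 442.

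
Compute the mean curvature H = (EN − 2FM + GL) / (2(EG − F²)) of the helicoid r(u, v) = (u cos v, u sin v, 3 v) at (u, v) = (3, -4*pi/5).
H = 0

With E = 1, F = 0, G = u^2 + 9, L = 0, M = -3/sqrt(u^2 + 9), N = 0, assemble
  H = (EN − 2FM + GL) / (2(EG − F²)) = 0.
At (u, v) = (3, -4*pi/5): H = 0.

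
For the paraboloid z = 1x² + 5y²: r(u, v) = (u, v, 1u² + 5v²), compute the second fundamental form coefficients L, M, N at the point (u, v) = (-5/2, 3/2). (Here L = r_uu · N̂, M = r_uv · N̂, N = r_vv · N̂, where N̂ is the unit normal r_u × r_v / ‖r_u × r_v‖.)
L = 2*sqrt(251)/251;  M = 0;  N = 10*sqrt(251)/251

Compute the unit normal N̂(u, v) = (-2*u/sqrt(4*u^2 + 100*v^2 + 1), -10*v/sqrt(4*u^2 + 100*v^2 + 1), 1/sqrt(4*u^2 + 100*v^2 + 1)), and the second partials r_uu, r_uv, r_vv. Take dot products:
  L(u, v) = r_uu · N̂ = 2/sqrt(4*u^2 + 100*v^2 + 1),
  M(u, v) = r_uv · N̂ = 0,
  N(u, v) = r_vv · N̂ = 10/sqrt(4*u^2 + 100*v^2 + 1).
Evaluating at (u, v) = (-5/2, 3/2):
  L = 2*sqrt(251)/251, M = 0, N = 10*sqrt(251)/251.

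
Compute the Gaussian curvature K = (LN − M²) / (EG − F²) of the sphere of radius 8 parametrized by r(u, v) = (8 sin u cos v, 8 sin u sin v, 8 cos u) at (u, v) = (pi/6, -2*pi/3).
K = 1/64

Coefficients of the first fundamental form: E = 64, F = 0, G = 64*sin(u)^2.
Coefficients of the second fundamental form: L = -8*sin(u)/Abs(sin(u)), M = 0, N = -8*sin(u)^3/Abs(sin(u)).
Assemble K = (LN − M²)/(EG − F²) = 1/64. At (u, v) = (pi/6, -2*pi/3): K = 1/64.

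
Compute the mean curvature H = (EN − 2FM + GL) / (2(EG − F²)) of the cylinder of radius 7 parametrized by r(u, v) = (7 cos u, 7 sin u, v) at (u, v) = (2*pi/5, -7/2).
H = -1/14

With E = 49, F = 0, G = 1, L = -7, M = 0, N = 0, assemble
  H = (EN − 2FM + GL) / (2(EG − F²)) = -1/14.
At (u, v) = (2*pi/5, -7/2): H = -1/14.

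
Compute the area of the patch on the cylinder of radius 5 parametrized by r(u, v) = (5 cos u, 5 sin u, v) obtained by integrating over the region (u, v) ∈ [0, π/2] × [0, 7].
Area = 35*pi/2

Area = ∫∫ √(EG − F²) du dv with √(EG − F²) = 5. Integrating over [0, π/2] × [0, 7] gives 35*pi/2.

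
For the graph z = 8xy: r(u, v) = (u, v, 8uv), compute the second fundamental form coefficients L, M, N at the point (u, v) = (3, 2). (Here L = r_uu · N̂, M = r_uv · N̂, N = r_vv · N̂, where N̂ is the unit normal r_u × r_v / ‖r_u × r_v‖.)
L = 0;  M = 8*sqrt(17)/119;  N = 0

Compute the unit normal N̂(u, v) = (-8*v/sqrt(64*u^2 + 64*v^2 + 1), -8*u/sqrt(64*u^2 + 64*v^2 + 1), 1/sqrt(64*u^2 + 64*v^2 + 1)), and the second partials r_uu, r_uv, r_vv. Take dot products:
  L(u, v) = r_uu · N̂ = 0,
  M(u, v) = r_uv · N̂ = 8/sqrt(64*u^2 + 64*v^2 + 1),
  N(u, v) = r_vv · N̂ = 0.
Evaluating at (u, v) = (3, 2):
  L = 0, M = 8*sqrt(17)/119, N = 0.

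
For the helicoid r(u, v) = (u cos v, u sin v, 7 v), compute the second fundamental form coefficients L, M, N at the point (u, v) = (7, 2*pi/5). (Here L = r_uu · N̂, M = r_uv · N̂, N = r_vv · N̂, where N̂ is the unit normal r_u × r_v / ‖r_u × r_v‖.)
L = 0;  M = -sqrt(2)/2;  N = 0

Compute the unit normal N̂(u, v) = (7*sin(v)/sqrt(u^2 + 49), -7*cos(v)/sqrt(u^2 + 49), u/sqrt(u^2 + 49)), and the second partials r_uu, r_uv, r_vv. Take dot products:
  L(u, v) = r_uu · N̂ = 0,
  M(u, v) = r_uv · N̂ = -7/sqrt(u^2 + 49),
  N(u, v) = r_vv · N̂ = 0.
Evaluating at (u, v) = (7, 2*pi/5):
  L = 0, M = -sqrt(2)/2, N = 0.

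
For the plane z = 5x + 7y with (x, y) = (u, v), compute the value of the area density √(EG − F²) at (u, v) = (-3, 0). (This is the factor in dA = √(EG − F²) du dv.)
√(EG − F²)|_{(-3, 0)} = 5*sqrt(3)

E = 26, F = 35, G = 50, so EG − F² = 75. Taking the positive square root: √(EG − F²) = 5*sqrt(3). At (u, v) = (-3, 0): 5*sqrt(3).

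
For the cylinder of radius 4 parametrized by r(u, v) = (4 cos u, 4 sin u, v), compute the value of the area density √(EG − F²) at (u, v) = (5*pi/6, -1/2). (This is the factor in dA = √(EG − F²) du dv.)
√(EG − F²)|_{(5*pi/6, -1/2)} = 4

E = 16, F = 0, G = 1, so EG − F² = 16. Taking the positive square root: √(EG − F²) = 4. At (u, v) = (5*pi/6, -1/2): 4.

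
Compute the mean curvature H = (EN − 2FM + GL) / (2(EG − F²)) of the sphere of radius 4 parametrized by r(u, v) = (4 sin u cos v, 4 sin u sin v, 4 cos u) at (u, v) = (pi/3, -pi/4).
H = -1/4

With E = 16, F = 0, G = 16*sin(u)^2, L = -4*sin(u)/Abs(sin(u)), M = 0, N = -4*sin(u)^3/Abs(sin(u)), assemble
  H = (EN − 2FM + GL) / (2(EG − F²)) = -sin(u)/(4*Abs(sin(u))).
At (u, v) = (pi/3, -pi/4): H = -1/4.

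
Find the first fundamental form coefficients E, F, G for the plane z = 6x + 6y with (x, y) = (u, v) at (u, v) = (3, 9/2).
E = 37;  F = 36;  G = 37

Partials: r_u = (1, 0, 6), r_v = (0, 1, 6). As functions of (u, v):
  E = r_u · r_u = 37,
  F = r_u · r_v = 36,
  G = r_v · r_v = 37.
Evaluating at (u, v) = (3, 9/2): E = 37, F = 36, G = 37.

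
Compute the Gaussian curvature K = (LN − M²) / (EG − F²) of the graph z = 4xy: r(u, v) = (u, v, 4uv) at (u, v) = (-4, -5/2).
K = -16/127449

Coefficients of the first fundamental form: E = 16*v^2 + 1, F = 16*u*v, G = 16*u^2 + 1.
Coefficients of the second fundamental form: L = 0, M = 4/sqrt(16*u^2 + 16*v^2 + 1), N = 0.
Assemble K = (LN − M²)/(EG − F²) = -16/(256*u^4 + 512*u^2*v^2 + 32*u^2 + 256*v^4 + 32*v^2 + 1). At (u, v) = (-4, -5/2): K = -16/127449.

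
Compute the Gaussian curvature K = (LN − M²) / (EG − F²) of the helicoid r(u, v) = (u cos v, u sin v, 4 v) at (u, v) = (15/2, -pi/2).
K = -256/83521

Coefficients of the first fundamental form: E = 1, F = 0, G = u^2 + 16.
Coefficients of the second fundamental form: L = 0, M = -4/sqrt(u^2 + 16), N = 0.
Assemble K = (LN − M²)/(EG − F²) = -16/(u^2 + 16)^2. At (u, v) = (15/2, -pi/2): K = -256/83521.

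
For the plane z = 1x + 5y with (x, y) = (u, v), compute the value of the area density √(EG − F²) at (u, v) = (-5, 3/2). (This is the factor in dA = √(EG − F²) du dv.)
√(EG − F²)|_{(-5, 3/2)} = 3*sqrt(3)

E = 2, F = 5, G = 26, so EG − F² = 27. Taking the positive square root: √(EG − F²) = 3*sqrt(3). At (u, v) = (-5, 3/2): 3*sqrt(3).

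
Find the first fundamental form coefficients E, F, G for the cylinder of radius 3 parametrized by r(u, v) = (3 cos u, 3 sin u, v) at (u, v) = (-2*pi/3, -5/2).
E = 9;  F = 0;  G = 1

Partials: r_u = (-3*sin(u), 3*cos(u), 0), r_v = (0, 0, 1). As functions of (u, v):
  E = r_u · r_u = 9,
  F = r_u · r_v = 0,
  G = r_v · r_v = 1.
Evaluating at (u, v) = (-2*pi/3, -5/2): E = 9, F = 0, G = 1.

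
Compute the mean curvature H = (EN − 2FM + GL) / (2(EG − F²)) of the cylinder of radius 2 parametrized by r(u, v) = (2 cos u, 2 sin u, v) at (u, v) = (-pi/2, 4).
H = -1/4

With E = 4, F = 0, G = 1, L = -2, M = 0, N = 0, assemble
  H = (EN − 2FM + GL) / (2(EG − F²)) = -1/4.
At (u, v) = (-pi/2, 4): H = -1/4.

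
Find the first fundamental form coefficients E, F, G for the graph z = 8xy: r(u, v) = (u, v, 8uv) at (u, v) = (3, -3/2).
E = 145;  F = -288;  G = 577

Partials: r_u = (1, 0, 8*v), r_v = (0, 1, 8*u). As functions of (u, v):
  E = r_u · r_u = 64*v^2 + 1,
  F = r_u · r_v = 64*u*v,
  G = r_v · r_v = 64*u^2 + 1.
Evaluating at (u, v) = (3, -3/2): E = 145, F = -288, G = 577.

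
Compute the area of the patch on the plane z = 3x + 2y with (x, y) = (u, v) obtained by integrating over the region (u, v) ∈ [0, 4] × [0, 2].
Area = 8*sqrt(14)

Area = ∫∫ √(EG − F²) du dv with √(EG − F²) = sqrt(14). Integrating over [0, 4] × [0, 2] gives 8*sqrt(14).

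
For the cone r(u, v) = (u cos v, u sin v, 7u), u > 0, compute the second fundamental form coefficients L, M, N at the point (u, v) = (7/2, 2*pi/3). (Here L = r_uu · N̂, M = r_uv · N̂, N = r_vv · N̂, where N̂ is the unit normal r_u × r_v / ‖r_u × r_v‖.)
L = 0;  M = 0;  N = 49*sqrt(2)/20

Compute the unit normal N̂(u, v) = (-7*sqrt(2)*u*cos(v)/(10*Abs(u)), -7*sqrt(2)*u*sin(v)/(10*Abs(u)), sqrt(2)*u/(10*Abs(u))), and the second partials r_uu, r_uv, r_vv. Take dot products:
  L(u, v) = r_uu · N̂ = 0,
  M(u, v) = r_uv · N̂ = 0,
  N(u, v) = r_vv · N̂ = 7*sqrt(2)*u^2/(10*Abs(u)).
Evaluating at (u, v) = (7/2, 2*pi/3):
  L = 0, M = 0, N = 49*sqrt(2)/20.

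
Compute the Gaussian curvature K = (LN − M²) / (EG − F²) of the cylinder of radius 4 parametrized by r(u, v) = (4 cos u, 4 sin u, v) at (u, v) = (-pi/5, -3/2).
K = 0

Coefficients of the first fundamental form: E = 16, F = 0, G = 1.
Coefficients of the second fundamental form: L = -4, M = 0, N = 0.
Assemble K = (LN − M²)/(EG − F²) = 0. At (u, v) = (-pi/5, -3/2): K = 0.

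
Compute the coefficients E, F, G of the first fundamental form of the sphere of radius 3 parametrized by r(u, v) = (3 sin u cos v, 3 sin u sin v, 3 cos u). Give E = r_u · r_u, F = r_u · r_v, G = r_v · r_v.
E = 9;  F = 0;  G = 9*sin(u)^2

Compute partials: r_u = (3*cos(u)*cos(v), 3*sin(v)*cos(u), -3*sin(u)), r_v = (-3*sin(u)*sin(v), 3*sin(u)*cos(v), 0). Then
  E = r_u · r_u = 9,
  F = r_u · r_v = 0,
  G = r_v · r_v = 9*sin(u)^2.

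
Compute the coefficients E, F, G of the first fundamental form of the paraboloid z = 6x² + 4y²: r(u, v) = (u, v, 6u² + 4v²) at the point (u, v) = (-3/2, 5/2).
E = 325;  F = -360;  G = 401

Partials: r_u = (1, 0, 12*u), r_v = (0, 1, 8*v). As functions of (u, v):
  E = r_u · r_u = 144*u^2 + 1,
  F = r_u · r_v = 96*u*v,
  G = r_v · r_v = 64*v^2 + 1.
Evaluating at (u, v) = (-3/2, 5/2): E = 325, F = -360, G = 401.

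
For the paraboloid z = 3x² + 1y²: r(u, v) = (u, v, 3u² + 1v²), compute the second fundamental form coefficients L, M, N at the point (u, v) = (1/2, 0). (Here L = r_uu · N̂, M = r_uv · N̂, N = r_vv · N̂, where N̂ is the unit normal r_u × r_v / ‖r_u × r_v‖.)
L = 3*sqrt(10)/5;  M = 0;  N = sqrt(10)/5

Compute the unit normal N̂(u, v) = (-6*u/sqrt(36*u^2 + 4*v^2 + 1), -2*v/sqrt(36*u^2 + 4*v^2 + 1), 1/sqrt(36*u^2 + 4*v^2 + 1)), and the second partials r_uu, r_uv, r_vv. Take dot products:
  L(u, v) = r_uu · N̂ = 6/sqrt(36*u^2 + 4*v^2 + 1),
  M(u, v) = r_uv · N̂ = 0,
  N(u, v) = r_vv · N̂ = 2/sqrt(36*u^2 + 4*v^2 + 1).
Evaluating at (u, v) = (1/2, 0):
  L = 3*sqrt(10)/5, M = 0, N = sqrt(10)/5.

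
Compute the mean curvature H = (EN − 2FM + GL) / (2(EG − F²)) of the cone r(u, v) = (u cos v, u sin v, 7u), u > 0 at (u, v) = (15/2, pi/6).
H = 7*sqrt(2)/150

With E = 50, F = 0, G = u^2, L = 0, M = 0, N = 7*sqrt(2)*u^2/(10*Abs(u)), assemble
  H = (EN − 2FM + GL) / (2(EG − F²)) = 7*sqrt(2)/(20*Abs(u)).
At (u, v) = (15/2, pi/6): H = 7*sqrt(2)/150.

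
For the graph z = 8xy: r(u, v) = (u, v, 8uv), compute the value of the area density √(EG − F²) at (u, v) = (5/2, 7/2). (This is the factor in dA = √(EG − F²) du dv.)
√(EG − F²)|_{(5/2, 7/2)} = sqrt(1185)

E = 64*v^2 + 1, F = 64*u*v, G = 64*u^2 + 1, so EG − F² = 64*u^2 + 64*v^2 + 1. Taking the positive square root: √(EG − F²) = sqrt(64*u^2 + 64*v^2 + 1). At (u, v) = (5/2, 7/2): sqrt(1185).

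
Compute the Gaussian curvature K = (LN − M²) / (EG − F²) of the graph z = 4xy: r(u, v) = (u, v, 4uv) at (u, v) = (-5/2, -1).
K = -16/13689

Coefficients of the first fundamental form: E = 16*v^2 + 1, F = 16*u*v, G = 16*u^2 + 1.
Coefficients of the second fundamental form: L = 0, M = 4/sqrt(16*u^2 + 16*v^2 + 1), N = 0.
Assemble K = (LN − M²)/(EG − F²) = -16/(256*u^4 + 512*u^2*v^2 + 32*u^2 + 256*v^4 + 32*v^2 + 1). At (u, v) = (-5/2, -1): K = -16/13689.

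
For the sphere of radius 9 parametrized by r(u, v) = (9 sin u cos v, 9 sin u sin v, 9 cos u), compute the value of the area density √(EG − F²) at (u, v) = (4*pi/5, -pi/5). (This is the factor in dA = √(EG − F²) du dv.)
√(EG − F²)|_{(4*pi/5, -pi/5)} = 81*sqrt(10 - 2*sqrt(5))/4

E = 81, F = 0, G = 81*sin(u)^2, so EG − F² = 6561*sin(u)^2. Taking the positive square root: √(EG − F²) = 81*Abs(sin(u)). At (u, v) = (4*pi/5, -pi/5): 81*sqrt(10 - 2*sqrt(5))/4.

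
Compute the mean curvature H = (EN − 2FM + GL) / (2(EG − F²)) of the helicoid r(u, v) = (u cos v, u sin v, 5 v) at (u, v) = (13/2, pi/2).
H = 0

With E = 1, F = 0, G = u^2 + 25, L = 0, M = -5/sqrt(u^2 + 25), N = 0, assemble
  H = (EN − 2FM + GL) / (2(EG − F²)) = 0.
At (u, v) = (13/2, pi/2): H = 0.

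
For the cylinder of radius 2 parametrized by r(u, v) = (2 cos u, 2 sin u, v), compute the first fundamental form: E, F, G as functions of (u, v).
E = 4;  F = 0;  G = 1

Compute partials: r_u = (-2*sin(u), 2*cos(u), 0), r_v = (0, 0, 1). Then
  E = r_u · r_u = 4,
  F = r_u · r_v = 0,
  G = r_v · r_v = 1.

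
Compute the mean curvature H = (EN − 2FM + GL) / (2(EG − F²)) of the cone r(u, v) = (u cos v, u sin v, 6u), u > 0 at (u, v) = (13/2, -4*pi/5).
H = 6*sqrt(37)/481

With E = 37, F = 0, G = u^2, L = 0, M = 0, N = 6*sqrt(37)*u^2/(37*Abs(u)), assemble
  H = (EN − 2FM + GL) / (2(EG − F²)) = 3*sqrt(37)/(37*Abs(u)).
At (u, v) = (13/2, -4*pi/5): H = 6*sqrt(37)/481.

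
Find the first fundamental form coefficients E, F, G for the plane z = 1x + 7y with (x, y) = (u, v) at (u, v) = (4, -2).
E = 2;  F = 7;  G = 50

Partials: r_u = (1, 0, 1), r_v = (0, 1, 7). As functions of (u, v):
  E = r_u · r_u = 2,
  F = r_u · r_v = 7,
  G = r_v · r_v = 50.
Evaluating at (u, v) = (4, -2): E = 2, F = 7, G = 50.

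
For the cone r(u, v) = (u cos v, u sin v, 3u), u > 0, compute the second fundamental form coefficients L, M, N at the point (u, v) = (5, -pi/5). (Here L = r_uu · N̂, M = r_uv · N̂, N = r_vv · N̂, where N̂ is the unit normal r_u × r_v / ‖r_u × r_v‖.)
L = 0;  M = 0;  N = 3*sqrt(10)/2

Compute the unit normal N̂(u, v) = (-3*sqrt(10)*u*cos(v)/(10*Abs(u)), -3*sqrt(10)*u*sin(v)/(10*Abs(u)), sqrt(10)*u/(10*Abs(u))), and the second partials r_uu, r_uv, r_vv. Take dot products:
  L(u, v) = r_uu · N̂ = 0,
  M(u, v) = r_uv · N̂ = 0,
  N(u, v) = r_vv · N̂ = 3*sqrt(10)*u^2/(10*Abs(u)).
Evaluating at (u, v) = (5, -pi/5):
  L = 0, M = 0, N = 3*sqrt(10)/2.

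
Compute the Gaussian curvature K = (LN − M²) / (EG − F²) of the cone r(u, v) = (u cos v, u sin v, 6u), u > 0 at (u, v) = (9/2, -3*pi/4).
K = 0

Coefficients of the first fundamental form: E = 37, F = 0, G = u^2.
Coefficients of the second fundamental form: L = 0, M = 0, N = 6*sqrt(37)*u^2/(37*Abs(u)).
Assemble K = (LN − M²)/(EG − F²) = 0. At (u, v) = (9/2, -3*pi/4): K = 0.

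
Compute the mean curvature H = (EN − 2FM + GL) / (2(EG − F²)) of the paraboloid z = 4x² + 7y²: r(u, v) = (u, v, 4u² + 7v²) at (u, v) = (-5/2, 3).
H = 9867*sqrt(2165)/4687225

With E = 64*u^2 + 1, F = 112*u*v, G = 196*v^2 + 1, L = 8/sqrt(64*u^2 + 196*v^2 + 1), M = 0, N = 14/sqrt(64*u^2 + 196*v^2 + 1), assemble
  H = (EN − 2FM + GL) / (2(EG − F²)) = (448*u^2 + 784*v^2 + 11)/(64*u^2 + 196*v^2 + 1)^(3/2).
At (u, v) = (-5/2, 3): H = 9867*sqrt(2165)/4687225.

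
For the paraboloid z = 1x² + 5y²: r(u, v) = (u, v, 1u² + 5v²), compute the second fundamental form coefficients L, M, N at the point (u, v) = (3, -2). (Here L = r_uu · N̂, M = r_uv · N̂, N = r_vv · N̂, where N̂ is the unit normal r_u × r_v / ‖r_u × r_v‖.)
L = 2*sqrt(437)/437;  M = 0;  N = 10*sqrt(437)/437

Compute the unit normal N̂(u, v) = (-2*u/sqrt(4*u^2 + 100*v^2 + 1), -10*v/sqrt(4*u^2 + 100*v^2 + 1), 1/sqrt(4*u^2 + 100*v^2 + 1)), and the second partials r_uu, r_uv, r_vv. Take dot products:
  L(u, v) = r_uu · N̂ = 2/sqrt(4*u^2 + 100*v^2 + 1),
  M(u, v) = r_uv · N̂ = 0,
  N(u, v) = r_vv · N̂ = 10/sqrt(4*u^2 + 100*v^2 + 1).
Evaluating at (u, v) = (3, -2):
  L = 2*sqrt(437)/437, M = 0, N = 10*sqrt(437)/437.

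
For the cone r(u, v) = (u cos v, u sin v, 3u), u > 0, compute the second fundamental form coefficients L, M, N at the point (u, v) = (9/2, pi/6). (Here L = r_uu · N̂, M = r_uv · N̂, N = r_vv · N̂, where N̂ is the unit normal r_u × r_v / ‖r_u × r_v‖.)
L = 0;  M = 0;  N = 27*sqrt(10)/20

Compute the unit normal N̂(u, v) = (-3*sqrt(10)*u*cos(v)/(10*Abs(u)), -3*sqrt(10)*u*sin(v)/(10*Abs(u)), sqrt(10)*u/(10*Abs(u))), and the second partials r_uu, r_uv, r_vv. Take dot products:
  L(u, v) = r_uu · N̂ = 0,
  M(u, v) = r_uv · N̂ = 0,
  N(u, v) = r_vv · N̂ = 3*sqrt(10)*u^2/(10*Abs(u)).
Evaluating at (u, v) = (9/2, pi/6):
  L = 0, M = 0, N = 27*sqrt(10)/20.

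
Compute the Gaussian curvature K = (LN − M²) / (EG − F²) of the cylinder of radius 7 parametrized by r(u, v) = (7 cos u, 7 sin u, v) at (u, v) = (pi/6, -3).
K = 0

Coefficients of the first fundamental form: E = 49, F = 0, G = 1.
Coefficients of the second fundamental form: L = -7, M = 0, N = 0.
Assemble K = (LN − M²)/(EG − F²) = 0. At (u, v) = (pi/6, -3): K = 0.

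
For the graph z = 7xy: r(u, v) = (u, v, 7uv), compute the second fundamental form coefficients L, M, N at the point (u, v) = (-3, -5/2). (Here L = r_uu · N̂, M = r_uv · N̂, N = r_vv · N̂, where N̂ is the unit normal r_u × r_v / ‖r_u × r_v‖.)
L = 0;  M = 14*sqrt(2993)/2993;  N = 0

Compute the unit normal N̂(u, v) = (-7*v/sqrt(49*u^2 + 49*v^2 + 1), -7*u/sqrt(49*u^2 + 49*v^2 + 1), 1/sqrt(49*u^2 + 49*v^2 + 1)), and the second partials r_uu, r_uv, r_vv. Take dot products:
  L(u, v) = r_uu · N̂ = 0,
  M(u, v) = r_uv · N̂ = 7/sqrt(49*u^2 + 49*v^2 + 1),
  N(u, v) = r_vv · N̂ = 0.
Evaluating at (u, v) = (-3, -5/2):
  L = 0, M = 14*sqrt(2993)/2993, N = 0.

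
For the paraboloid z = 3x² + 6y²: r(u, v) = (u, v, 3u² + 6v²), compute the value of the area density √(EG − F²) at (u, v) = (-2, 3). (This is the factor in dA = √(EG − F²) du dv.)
√(EG − F²)|_{(-2, 3)} = sqrt(1441)

E = 36*u^2 + 1, F = 72*u*v, G = 144*v^2 + 1, so EG − F² = 36*u^2 + 144*v^2 + 1. Taking the positive square root: √(EG − F²) = sqrt(36*u^2 + 144*v^2 + 1). At (u, v) = (-2, 3): sqrt(1441).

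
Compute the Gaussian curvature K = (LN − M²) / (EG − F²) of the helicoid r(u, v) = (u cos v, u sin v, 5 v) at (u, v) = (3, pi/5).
K = -25/1156

Coefficients of the first fundamental form: E = 1, F = 0, G = u^2 + 25.
Coefficients of the second fundamental form: L = 0, M = -5/sqrt(u^2 + 25), N = 0.
Assemble K = (LN − M²)/(EG − F²) = -25/(u^2 + 25)^2. At (u, v) = (3, pi/5): K = -25/1156.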